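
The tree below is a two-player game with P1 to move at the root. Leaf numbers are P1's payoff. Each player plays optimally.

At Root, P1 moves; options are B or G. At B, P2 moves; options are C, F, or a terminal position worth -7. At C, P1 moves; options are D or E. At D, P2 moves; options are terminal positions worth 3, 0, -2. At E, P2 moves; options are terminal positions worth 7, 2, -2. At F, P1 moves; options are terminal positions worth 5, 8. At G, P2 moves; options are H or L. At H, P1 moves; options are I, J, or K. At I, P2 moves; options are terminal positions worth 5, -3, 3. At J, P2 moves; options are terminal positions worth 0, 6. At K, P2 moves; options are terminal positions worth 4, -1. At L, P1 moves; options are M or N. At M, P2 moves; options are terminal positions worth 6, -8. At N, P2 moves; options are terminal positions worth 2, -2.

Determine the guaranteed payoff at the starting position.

-2

D (P2): min(3, 0, -2) = -2
E (P2): min(7, 2, -2) = -2
C (P1): max(-2, -2) = -2
F (P1): max(5, 8) = 8
B (P2): min(-2, 8, -7) = -7
I (P2): min(5, -3, 3) = -3
J (P2): min(0, 6) = 0
K (P2): min(4, -1) = -1
H (P1): max(-3, 0, -1) = 0
M (P2): min(6, -8) = -8
N (P2): min(2, -2) = -2
L (P1): max(-8, -2) = -2
G (P2): min(0, -2) = -2
Root (P1): max(-7, -2) = -2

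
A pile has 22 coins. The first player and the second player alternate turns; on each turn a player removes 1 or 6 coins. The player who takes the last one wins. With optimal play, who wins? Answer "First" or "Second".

Compute winning (W) and losing (L) positions by backward induction:
i:   0  1  2  3  4  5  6  7  8  9 10 11 12 13 14 15 16 17 18 19 20 21 22
     L  W  L  W  L  W  W  L  W  L  W  L  W  W  L  W  L  W  L  W  W  L  W
Position 22 is W, so the first player wins.

First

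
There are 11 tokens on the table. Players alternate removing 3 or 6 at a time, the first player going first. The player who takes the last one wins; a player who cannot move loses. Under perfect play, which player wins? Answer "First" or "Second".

Second

Positions where the player to move wins (W) vs loses (L):
i:   0  1  2  3  4  5  6  7  8  9 10 11
     L  L  L  W  W  W  W  W  W  L  L  L
Position 11 is L, so the second player wins.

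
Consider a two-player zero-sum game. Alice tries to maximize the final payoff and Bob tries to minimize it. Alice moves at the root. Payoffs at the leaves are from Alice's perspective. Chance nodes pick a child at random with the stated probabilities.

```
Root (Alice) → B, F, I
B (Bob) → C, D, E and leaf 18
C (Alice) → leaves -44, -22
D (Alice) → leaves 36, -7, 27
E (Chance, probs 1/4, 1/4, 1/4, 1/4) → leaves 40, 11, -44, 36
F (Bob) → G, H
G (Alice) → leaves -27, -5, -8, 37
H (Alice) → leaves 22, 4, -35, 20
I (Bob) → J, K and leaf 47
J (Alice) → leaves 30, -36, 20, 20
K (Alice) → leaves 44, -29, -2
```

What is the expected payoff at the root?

30

C (Alice): max(-44, -22) = -22
D (Alice): max(36, -7, 27) = 36
E (Chance): 1/4·40 + 1/4·11 + 1/4·-44 + 1/4·36 = 10.75
B (Bob): min(-22, 36, 10.75, 18) = -22
G (Alice): max(-27, -5, -8, 37) = 37
H (Alice): max(22, 4, -35, 20) = 22
F (Bob): min(37, 22) = 22
J (Alice): max(30, -36, 20, 20) = 30
K (Alice): max(44, -29, -2) = 44
I (Bob): min(30, 44, 47) = 30
Root (Alice): max(-22, 22, 30) = 30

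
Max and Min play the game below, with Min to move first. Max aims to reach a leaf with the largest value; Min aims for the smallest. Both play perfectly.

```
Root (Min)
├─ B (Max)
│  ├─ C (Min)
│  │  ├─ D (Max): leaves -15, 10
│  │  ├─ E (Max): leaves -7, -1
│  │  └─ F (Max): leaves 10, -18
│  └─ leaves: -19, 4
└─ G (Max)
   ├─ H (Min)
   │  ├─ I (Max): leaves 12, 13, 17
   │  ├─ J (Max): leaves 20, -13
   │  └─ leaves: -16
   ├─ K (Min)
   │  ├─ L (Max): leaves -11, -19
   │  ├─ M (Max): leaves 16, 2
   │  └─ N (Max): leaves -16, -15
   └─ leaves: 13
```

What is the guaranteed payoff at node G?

13

I: max(12, 13, 17) = 17
J: max(20, -13) = 20
H: min(17, 20, -16) = -16
L: max(-11, -19) = -11
M: max(16, 2) = 16
N: max(-16, -15) = -15
K: min(-11, 16, -15) = -15
G: max(-16, -15, 13) = 13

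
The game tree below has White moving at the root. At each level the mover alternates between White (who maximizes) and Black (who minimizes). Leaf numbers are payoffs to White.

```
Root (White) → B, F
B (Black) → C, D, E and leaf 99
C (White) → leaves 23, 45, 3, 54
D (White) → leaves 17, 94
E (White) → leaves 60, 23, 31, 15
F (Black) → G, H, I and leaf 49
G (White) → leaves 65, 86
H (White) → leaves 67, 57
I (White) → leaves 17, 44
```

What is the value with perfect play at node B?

54

C: max(23, 45, 3, 54) = 54
D: max(17, 94) = 94
E: max(60, 23, 31, 15) = 60
B: min(54, 94, 60, 99) = 54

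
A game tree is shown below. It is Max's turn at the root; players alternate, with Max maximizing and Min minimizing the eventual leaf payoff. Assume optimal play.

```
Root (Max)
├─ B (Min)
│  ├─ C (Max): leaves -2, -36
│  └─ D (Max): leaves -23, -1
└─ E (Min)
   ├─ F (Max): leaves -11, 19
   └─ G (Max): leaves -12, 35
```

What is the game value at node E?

F: max(-11, 19) = 19
G: max(-12, 35) = 35
E: min(19, 35) = 19

19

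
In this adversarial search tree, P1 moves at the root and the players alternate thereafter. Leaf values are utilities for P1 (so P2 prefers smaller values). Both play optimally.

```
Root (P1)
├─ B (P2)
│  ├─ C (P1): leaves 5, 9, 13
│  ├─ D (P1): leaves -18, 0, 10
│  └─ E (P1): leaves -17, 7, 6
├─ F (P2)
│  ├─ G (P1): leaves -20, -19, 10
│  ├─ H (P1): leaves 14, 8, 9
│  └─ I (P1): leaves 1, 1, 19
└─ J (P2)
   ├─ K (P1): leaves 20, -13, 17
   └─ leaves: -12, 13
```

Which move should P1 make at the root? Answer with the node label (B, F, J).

C (P1): max(5, 9, 13) = 13
D (P1): max(-18, 0, 10) = 10
E (P1): max(-17, 7, 6) = 7
B (P2): min(13, 10, 7) = 7
G (P1): max(-20, -19, 10) = 10
H (P1): max(14, 8, 9) = 14
I (P1): max(1, 1, 19) = 19
F (P2): min(10, 14, 19) = 10
K (P1): max(20, -13, 17) = 20
J (P2): min(20, -12, 13) = -12
Root (P1): max(7, 10, -12) = 10
P1 picks the child with the highest value: F (value 10).

F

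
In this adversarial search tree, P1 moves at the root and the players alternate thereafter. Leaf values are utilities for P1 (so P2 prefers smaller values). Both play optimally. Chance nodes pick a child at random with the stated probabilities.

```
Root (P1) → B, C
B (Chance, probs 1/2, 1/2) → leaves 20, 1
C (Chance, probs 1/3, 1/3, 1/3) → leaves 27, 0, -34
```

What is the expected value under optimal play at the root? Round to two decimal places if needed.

B (Chance): 1/2·20 + 1/2·1 = 10.5
C (Chance): 1/3·27 + 1/3·0 + 1/3·-34 = -2.33
Root (P1): max(10.5, -2.33) = 10.5

10.5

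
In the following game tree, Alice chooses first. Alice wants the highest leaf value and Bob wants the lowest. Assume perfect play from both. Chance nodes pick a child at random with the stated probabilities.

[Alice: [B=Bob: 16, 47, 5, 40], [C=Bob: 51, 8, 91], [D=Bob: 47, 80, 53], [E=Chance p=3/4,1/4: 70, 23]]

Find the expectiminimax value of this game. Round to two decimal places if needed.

58.25

B (Bob): min(16, 47, 5, 40) = 5
C (Bob): min(51, 8, 91) = 8
D (Bob): min(47, 80, 53) = 47
E (Chance): 3/4·70 + 1/4·23 = 58.25
Root (Alice): max(5, 8, 47, 58.25) = 58.25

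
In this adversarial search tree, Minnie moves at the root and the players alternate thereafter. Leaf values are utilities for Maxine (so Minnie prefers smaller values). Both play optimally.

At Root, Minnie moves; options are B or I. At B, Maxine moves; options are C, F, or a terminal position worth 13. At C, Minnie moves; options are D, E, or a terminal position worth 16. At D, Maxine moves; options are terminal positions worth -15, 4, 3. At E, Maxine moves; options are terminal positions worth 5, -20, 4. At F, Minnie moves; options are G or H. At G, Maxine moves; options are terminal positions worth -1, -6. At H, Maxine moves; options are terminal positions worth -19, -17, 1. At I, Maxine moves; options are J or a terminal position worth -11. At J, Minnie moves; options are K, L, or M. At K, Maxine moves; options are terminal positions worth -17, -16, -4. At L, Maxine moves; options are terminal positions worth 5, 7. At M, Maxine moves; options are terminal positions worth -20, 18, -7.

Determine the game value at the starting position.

-4

D (Maxine): max(-15, 4, 3) = 4
E (Maxine): max(5, -20, 4) = 5
C (Minnie): min(4, 5, 16) = 4
G (Maxine): max(-1, -6) = -1
H (Maxine): max(-19, -17, 1) = 1
F (Minnie): min(-1, 1) = -1
B (Maxine): max(4, -1, 13) = 13
K (Maxine): max(-17, -16, -4) = -4
L (Maxine): max(5, 7) = 7
M (Maxine): max(-20, 18, -7) = 18
J (Minnie): min(-4, 7, 18) = -4
I (Maxine): max(-4, -11) = -4
Root (Minnie): min(13, -4) = -4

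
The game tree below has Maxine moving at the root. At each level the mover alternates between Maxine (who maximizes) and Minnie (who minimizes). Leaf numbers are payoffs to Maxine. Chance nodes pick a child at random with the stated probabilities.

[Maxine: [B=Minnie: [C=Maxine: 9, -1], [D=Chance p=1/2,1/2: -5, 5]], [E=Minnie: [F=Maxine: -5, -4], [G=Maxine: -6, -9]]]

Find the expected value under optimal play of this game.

0

C (Maxine): max(9, -1) = 9
D (Chance): 1/2·-5 + 1/2·5 = 0
B (Minnie): min(9, 0) = 0
F (Maxine): max(-5, -4) = -4
G (Maxine): max(-6, -9) = -6
E (Minnie): min(-4, -6) = -6
Root (Maxine): max(0, -6) = 0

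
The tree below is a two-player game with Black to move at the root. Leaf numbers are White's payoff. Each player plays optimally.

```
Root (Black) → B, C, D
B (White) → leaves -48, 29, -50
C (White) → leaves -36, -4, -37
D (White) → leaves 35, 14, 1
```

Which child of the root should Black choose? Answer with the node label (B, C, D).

B (White): max(-48, 29, -50) = 29
C (White): max(-36, -4, -37) = -4
D (White): max(35, 14, 1) = 35
Root (Black): min(29, -4, 35) = -4
Black picks the child with the lowest value: C (value -4).

C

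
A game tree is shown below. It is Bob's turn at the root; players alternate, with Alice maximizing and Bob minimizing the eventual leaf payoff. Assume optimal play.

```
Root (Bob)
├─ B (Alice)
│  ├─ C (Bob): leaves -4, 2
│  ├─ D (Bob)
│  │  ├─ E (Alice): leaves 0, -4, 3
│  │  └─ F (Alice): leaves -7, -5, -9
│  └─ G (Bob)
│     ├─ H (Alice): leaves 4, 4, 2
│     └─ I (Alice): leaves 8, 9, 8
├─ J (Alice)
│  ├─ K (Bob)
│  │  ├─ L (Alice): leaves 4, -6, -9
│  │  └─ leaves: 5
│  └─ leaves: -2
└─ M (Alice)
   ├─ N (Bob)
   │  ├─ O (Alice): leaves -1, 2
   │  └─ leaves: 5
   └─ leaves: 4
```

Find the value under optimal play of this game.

4

C (Bob): min(-4, 2) = -4
E (Alice): max(0, -4, 3) = 3
F (Alice): max(-7, -5, -9) = -5
D (Bob): min(3, -5) = -5
H (Alice): max(4, 4, 2) = 4
I (Alice): max(8, 9, 8) = 9
G (Bob): min(4, 9) = 4
B (Alice): max(-4, -5, 4) = 4
L (Alice): max(4, -6, -9) = 4
K (Bob): min(4, 5) = 4
J (Alice): max(4, -2) = 4
O (Alice): max(-1, 2) = 2
N (Bob): min(2, 5) = 2
M (Alice): max(2, 4) = 4
Root (Bob): min(4, 4, 4) = 4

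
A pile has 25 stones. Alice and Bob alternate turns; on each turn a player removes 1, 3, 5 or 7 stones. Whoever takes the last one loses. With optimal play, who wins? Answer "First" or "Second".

Positions where the player to move wins (W) vs loses (L):
i:   0  1  2  3  4  5  6  7  8  9 10 11 12 13 14 15 16 17 18 19 20 21 22 23 24 25
     W  L  W  L  W  L  W  L  W  L  W  L  W  L  W  L  W  L  W  L  W  L  W  L  W  L
Position 25 is L, so the second player wins.

Second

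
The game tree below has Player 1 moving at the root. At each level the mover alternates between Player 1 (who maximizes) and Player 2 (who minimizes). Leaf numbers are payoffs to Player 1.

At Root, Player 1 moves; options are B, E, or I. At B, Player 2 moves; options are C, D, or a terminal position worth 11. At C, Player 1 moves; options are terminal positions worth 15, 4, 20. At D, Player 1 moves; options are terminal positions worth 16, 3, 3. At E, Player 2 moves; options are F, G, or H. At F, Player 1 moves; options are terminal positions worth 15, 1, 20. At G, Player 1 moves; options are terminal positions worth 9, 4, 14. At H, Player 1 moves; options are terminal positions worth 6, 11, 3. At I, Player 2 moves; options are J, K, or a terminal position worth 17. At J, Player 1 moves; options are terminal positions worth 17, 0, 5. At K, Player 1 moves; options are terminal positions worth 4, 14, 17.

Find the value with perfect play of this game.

C (Player 1): max(15, 4, 20) = 20
D (Player 1): max(16, 3, 3) = 16
B (Player 2): min(20, 16, 11) = 11
F (Player 1): max(15, 1, 20) = 20
G (Player 1): max(9, 4, 14) = 14
H (Player 1): max(6, 11, 3) = 11
E (Player 2): min(20, 14, 11) = 11
J (Player 1): max(17, 0, 5) = 17
K (Player 1): max(4, 14, 17) = 17
I (Player 2): min(17, 17, 17) = 17
Root (Player 1): max(11, 11, 17) = 17

17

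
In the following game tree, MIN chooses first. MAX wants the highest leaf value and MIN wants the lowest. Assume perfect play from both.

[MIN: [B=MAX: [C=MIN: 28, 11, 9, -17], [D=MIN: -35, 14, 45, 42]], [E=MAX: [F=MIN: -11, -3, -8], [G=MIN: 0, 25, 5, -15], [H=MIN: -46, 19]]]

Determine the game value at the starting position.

C (MIN): min(28, 11, 9, -17) = -17
D (MIN): min(-35, 14, 45, 42) = -35
B (MAX): max(-17, -35) = -17
F (MIN): min(-11, -3, -8) = -11
G (MIN): min(0, 25, 5, -15) = -15
H (MIN): min(-46, 19) = -46
E (MAX): max(-11, -15, -46) = -11
Root (MIN): min(-17, -11) = -17

-17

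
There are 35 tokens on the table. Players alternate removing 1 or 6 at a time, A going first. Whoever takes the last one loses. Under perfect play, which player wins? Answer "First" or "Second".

First

Mark each pile size as W (mover wins) or L (mover loses):
i:   0  1  2  3  4  5  6  7  8  9 10 11 12 13 14 15 16 17 18 19 20 21 22 23 24 25 26 27 28 29 30 31 32 33 34 35
     W  L  W  L  W  L  W  W  L  W  L  W  L  W  W  L  W  L  W  L  W  W  L  W  L  W  L  W  W  L  W  L  W  L  W  W
Position 35 is W, so the first player wins.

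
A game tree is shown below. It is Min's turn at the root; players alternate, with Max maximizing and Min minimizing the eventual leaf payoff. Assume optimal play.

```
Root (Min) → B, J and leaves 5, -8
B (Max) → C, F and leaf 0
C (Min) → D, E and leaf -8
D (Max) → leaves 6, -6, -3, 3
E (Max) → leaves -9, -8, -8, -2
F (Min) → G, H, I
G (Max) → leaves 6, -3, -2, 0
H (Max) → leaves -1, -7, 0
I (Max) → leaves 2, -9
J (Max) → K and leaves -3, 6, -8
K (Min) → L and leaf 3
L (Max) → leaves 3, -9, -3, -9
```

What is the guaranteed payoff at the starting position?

D (Max): max(6, -6, -3, 3) = 6
E (Max): max(-9, -8, -8, -2) = -2
C (Min): min(6, -2, -8) = -8
G (Max): max(6, -3, -2, 0) = 6
H (Max): max(-1, -7, 0) = 0
I (Max): max(2, -9) = 2
F (Min): min(6, 0, 2) = 0
B (Max): max(-8, 0, 0) = 0
L (Max): max(3, -9, -3, -9) = 3
K (Min): min(3, 3) = 3
J (Max): max(3, -3, 6, -8) = 6
Root (Min): min(0, 6, 5, -8) = -8

-8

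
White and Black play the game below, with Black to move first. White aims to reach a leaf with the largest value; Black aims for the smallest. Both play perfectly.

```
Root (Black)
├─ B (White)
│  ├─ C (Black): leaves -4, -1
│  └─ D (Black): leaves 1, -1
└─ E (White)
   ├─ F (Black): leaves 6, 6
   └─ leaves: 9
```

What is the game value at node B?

-1

C: min(-4, -1) = -4
D: min(1, -1) = -1
B: max(-4, -1) = -1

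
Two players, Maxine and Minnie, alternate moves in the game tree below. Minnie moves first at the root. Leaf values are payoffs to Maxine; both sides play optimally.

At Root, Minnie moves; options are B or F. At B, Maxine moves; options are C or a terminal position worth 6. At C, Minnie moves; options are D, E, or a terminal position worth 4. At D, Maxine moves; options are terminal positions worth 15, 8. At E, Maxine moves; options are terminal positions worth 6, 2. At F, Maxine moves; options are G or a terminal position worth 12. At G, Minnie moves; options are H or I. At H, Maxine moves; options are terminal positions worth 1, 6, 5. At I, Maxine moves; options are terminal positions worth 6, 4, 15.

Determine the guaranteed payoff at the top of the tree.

D (Maxine): max(15, 8) = 15
E (Maxine): max(6, 2) = 6
C (Minnie): min(15, 6, 4) = 4
B (Maxine): max(4, 6) = 6
H (Maxine): max(1, 6, 5) = 6
I (Maxine): max(6, 4, 15) = 15
G (Minnie): min(6, 15) = 6
F (Maxine): max(6, 12) = 12
Root (Minnie): min(6, 12) = 6

6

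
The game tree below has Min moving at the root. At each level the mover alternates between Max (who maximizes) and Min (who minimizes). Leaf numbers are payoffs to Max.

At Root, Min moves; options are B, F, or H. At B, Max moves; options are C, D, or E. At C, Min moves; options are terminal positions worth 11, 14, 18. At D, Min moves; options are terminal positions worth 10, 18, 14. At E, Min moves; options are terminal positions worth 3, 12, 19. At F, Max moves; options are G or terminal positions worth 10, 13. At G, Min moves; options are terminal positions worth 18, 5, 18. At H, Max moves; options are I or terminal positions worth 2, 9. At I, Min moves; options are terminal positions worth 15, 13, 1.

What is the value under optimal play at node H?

9

I: min(15, 13, 1) = 1
H: max(1, 2, 9) = 9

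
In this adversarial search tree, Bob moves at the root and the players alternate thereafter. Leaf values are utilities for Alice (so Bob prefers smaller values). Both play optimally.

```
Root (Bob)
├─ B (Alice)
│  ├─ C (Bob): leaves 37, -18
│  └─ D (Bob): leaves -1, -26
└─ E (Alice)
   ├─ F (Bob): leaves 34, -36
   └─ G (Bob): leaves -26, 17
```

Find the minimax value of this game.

C (Bob): min(37, -18) = -18
D (Bob): min(-1, -26) = -26
B (Alice): max(-18, -26) = -18
F (Bob): min(34, -36) = -36
G (Bob): min(-26, 17) = -26
E (Alice): max(-36, -26) = -26
Root (Bob): min(-18, -26) = -26

-26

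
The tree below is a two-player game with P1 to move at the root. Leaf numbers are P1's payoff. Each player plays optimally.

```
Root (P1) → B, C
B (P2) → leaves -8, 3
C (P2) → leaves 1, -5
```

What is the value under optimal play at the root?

B (P2): min(-8, 3) = -8
C (P2): min(1, -5) = -5
Root (P1): max(-8, -5) = -5

-5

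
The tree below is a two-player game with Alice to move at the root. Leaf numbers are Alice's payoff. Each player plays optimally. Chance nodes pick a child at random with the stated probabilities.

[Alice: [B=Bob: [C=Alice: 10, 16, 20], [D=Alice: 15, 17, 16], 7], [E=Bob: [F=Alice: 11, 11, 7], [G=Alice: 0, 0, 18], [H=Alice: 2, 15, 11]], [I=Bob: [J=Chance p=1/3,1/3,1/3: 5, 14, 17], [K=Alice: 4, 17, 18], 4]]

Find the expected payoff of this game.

11

C (Alice): max(10, 16, 20) = 20
D (Alice): max(15, 17, 16) = 17
B (Bob): min(20, 17, 7) = 7
F (Alice): max(11, 11, 7) = 11
G (Alice): max(0, 0, 18) = 18
H (Alice): max(2, 15, 11) = 15
E (Bob): min(11, 18, 15) = 11
J (Chance): 1/3·5 + 1/3·14 + 1/3·17 = 12
K (Alice): max(4, 17, 18) = 18
I (Bob): min(12, 18, 4) = 4
Root (Alice): max(7, 11, 4) = 11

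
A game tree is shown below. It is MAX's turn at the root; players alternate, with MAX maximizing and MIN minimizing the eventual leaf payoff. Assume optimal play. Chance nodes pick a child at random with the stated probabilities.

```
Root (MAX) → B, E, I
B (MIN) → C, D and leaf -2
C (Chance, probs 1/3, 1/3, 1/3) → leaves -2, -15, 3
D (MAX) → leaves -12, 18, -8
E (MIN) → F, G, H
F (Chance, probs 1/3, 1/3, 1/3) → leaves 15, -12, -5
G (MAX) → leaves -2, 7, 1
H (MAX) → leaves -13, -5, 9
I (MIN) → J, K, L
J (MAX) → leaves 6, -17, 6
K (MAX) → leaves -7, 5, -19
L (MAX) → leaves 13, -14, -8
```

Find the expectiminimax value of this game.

5

C (Chance): 1/3·-2 + 1/3·-15 + 1/3·3 = -4.67
D (MAX): max(-12, 18, -8) = 18
B (MIN): min(-4.67, 18, -2) = -4.67
F (Chance): 1/3·15 + 1/3·-12 + 1/3·-5 = -0.67
G (MAX): max(-2, 7, 1) = 7
H (MAX): max(-13, -5, 9) = 9
E (MIN): min(-0.67, 7, 9) = -0.67
J (MAX): max(6, -17, 6) = 6
K (MAX): max(-7, 5, -19) = 5
L (MAX): max(13, -14, -8) = 13
I (MIN): min(6, 5, 13) = 5
Root (MAX): max(-4.67, -0.67, 5) = 5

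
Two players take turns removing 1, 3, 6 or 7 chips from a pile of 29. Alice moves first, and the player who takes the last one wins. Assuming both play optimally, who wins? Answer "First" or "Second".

Compute winning (W) and losing (L) positions by backward induction:
i:   0  1  2  3  4  5  6  7  8  9 10 11 12 13 14 15 16 17 18 19 20 21 22 23 24 25 26 27 28 29
     L  W  L  W  L  W  W  W  W  W  W  W  L  W  L  W  L  W  W  W  W  W  W  W  L  W  L  W  L  W
Position 29 is W, so the first player wins.

First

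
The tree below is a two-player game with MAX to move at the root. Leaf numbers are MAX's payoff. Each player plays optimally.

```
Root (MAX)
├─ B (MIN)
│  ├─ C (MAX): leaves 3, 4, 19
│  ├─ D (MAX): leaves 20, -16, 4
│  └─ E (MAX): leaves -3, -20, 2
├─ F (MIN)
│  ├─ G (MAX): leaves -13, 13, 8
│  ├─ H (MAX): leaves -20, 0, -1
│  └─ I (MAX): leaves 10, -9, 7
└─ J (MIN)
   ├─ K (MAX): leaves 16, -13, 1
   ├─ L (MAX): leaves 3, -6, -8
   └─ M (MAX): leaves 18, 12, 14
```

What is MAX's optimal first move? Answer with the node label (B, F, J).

J

C (MAX): max(3, 4, 19) = 19
D (MAX): max(20, -16, 4) = 20
E (MAX): max(-3, -20, 2) = 2
B (MIN): min(19, 20, 2) = 2
G (MAX): max(-13, 13, 8) = 13
H (MAX): max(-20, 0, -1) = 0
I (MAX): max(10, -9, 7) = 10
F (MIN): min(13, 0, 10) = 0
K (MAX): max(16, -13, 1) = 16
L (MAX): max(3, -6, -8) = 3
M (MAX): max(18, 12, 14) = 18
J (MIN): min(16, 3, 18) = 3
Root (MAX): max(2, 0, 3) = 3
MAX picks the child with the highest value: J (value 3).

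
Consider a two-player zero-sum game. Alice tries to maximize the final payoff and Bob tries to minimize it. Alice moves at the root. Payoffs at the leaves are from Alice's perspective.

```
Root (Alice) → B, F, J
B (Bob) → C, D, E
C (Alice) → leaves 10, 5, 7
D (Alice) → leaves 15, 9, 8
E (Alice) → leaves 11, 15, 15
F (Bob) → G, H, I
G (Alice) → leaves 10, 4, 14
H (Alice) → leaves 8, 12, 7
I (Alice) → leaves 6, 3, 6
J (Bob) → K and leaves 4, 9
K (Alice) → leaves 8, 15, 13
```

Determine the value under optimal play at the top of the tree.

10

C (Alice): max(10, 5, 7) = 10
D (Alice): max(15, 9, 8) = 15
E (Alice): max(11, 15, 15) = 15
B (Bob): min(10, 15, 15) = 10
G (Alice): max(10, 4, 14) = 14
H (Alice): max(8, 12, 7) = 12
I (Alice): max(6, 3, 6) = 6
F (Bob): min(14, 12, 6) = 6
K (Alice): max(8, 15, 13) = 15
J (Bob): min(15, 4, 9) = 4
Root (Alice): max(10, 6, 4) = 10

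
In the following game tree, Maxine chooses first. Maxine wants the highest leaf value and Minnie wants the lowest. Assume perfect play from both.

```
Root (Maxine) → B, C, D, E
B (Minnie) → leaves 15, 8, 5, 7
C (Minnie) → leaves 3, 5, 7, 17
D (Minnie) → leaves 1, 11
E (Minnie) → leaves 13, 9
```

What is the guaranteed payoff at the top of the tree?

B (Minnie): min(15, 8, 5, 7) = 5
C (Minnie): min(3, 5, 7, 17) = 3
D (Minnie): min(1, 11) = 1
E (Minnie): min(13, 9) = 9
Root (Maxine): max(5, 3, 1, 9) = 9

9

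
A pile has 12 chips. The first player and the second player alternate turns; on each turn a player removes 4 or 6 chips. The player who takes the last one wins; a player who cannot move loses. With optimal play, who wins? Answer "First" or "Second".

Second

i:   0  1  2  3  4  5  6  7  8  9 10 11 12
     L  L  L  L  W  W  W  W  W  W  L  L  L
Position 12 is L, so the second player wins.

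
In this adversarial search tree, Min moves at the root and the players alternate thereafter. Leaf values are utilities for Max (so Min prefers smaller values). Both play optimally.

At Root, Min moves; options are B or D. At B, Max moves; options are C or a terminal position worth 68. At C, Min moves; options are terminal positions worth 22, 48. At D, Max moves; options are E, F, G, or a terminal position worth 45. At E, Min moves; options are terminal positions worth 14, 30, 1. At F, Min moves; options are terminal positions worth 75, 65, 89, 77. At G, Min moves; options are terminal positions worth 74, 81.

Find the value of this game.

C (Min): min(22, 48) = 22
B (Max): max(22, 68) = 68
E (Min): min(14, 30, 1) = 1
F (Min): min(75, 65, 89, 77) = 65
G (Min): min(74, 81) = 74
D (Max): max(1, 65, 74, 45) = 74
Root (Min): min(68, 74) = 68

68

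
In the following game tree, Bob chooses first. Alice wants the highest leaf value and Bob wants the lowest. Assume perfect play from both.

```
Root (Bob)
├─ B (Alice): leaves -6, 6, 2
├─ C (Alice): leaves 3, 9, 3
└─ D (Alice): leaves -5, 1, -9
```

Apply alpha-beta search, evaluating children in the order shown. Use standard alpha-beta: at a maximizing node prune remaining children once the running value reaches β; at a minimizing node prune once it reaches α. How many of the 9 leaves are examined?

B [α=-∞,β=+∞]: v=6
C [α=-∞,β=6]: v=9 after child 2 ≥ β → β-cutoff, skip 1
D [α=-∞,β=6]: v=1
Root [α=-∞,β=+∞]: v=1
Leaves evaluated: 8 of 9.

8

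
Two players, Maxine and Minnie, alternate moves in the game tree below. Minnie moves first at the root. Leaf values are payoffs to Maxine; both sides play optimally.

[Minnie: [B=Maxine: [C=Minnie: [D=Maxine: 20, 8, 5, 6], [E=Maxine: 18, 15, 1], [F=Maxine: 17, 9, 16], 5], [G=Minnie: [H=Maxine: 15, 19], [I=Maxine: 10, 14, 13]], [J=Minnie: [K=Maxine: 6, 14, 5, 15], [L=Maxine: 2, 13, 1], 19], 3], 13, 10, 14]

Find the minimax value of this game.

D (Maxine): max(20, 8, 5, 6) = 20
E (Maxine): max(18, 15, 1) = 18
F (Maxine): max(17, 9, 16) = 17
C (Minnie): min(20, 18, 17, 5) = 5
H (Maxine): max(15, 19) = 19
I (Maxine): max(10, 14, 13) = 14
G (Minnie): min(19, 14) = 14
K (Maxine): max(6, 14, 5, 15) = 15
L (Maxine): max(2, 13, 1) = 13
J (Minnie): min(15, 13, 19) = 13
B (Maxine): max(5, 14, 13, 3) = 14
Root (Minnie): min(14, 13, 10, 14) = 10

10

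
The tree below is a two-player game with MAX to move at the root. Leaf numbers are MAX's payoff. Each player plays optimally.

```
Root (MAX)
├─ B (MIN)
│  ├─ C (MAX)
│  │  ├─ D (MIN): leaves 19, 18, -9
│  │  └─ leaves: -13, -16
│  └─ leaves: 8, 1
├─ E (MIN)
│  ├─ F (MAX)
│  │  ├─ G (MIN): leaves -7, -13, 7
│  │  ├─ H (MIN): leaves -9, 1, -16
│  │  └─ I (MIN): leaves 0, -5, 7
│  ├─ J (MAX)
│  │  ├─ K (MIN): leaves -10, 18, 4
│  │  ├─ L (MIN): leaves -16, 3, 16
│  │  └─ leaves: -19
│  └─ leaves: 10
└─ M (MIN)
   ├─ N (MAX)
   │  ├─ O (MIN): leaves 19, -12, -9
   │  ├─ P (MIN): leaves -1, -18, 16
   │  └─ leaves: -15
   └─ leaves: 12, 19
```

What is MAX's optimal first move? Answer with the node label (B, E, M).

B

D (MIN): min(19, 18, -9) = -9
C (MAX): max(-9, -13, -16) = -9
B (MIN): min(-9, 8, 1) = -9
G (MIN): min(-7, -13, 7) = -13
H (MIN): min(-9, 1, -16) = -16
I (MIN): min(0, -5, 7) = -5
F (MAX): max(-13, -16, -5) = -5
K (MIN): min(-10, 18, 4) = -10
L (MIN): min(-16, 3, 16) = -16
J (MAX): max(-10, -16, -19) = -10
E (MIN): min(-5, -10, 10) = -10
O (MIN): min(19, -12, -9) = -12
P (MIN): min(-1, -18, 16) = -18
N (MAX): max(-12, -18, -15) = -12
M (MIN): min(-12, 12, 19) = -12
Root (MAX): max(-9, -10, -12) = -9
MAX picks the child with the highest value: B (value -9).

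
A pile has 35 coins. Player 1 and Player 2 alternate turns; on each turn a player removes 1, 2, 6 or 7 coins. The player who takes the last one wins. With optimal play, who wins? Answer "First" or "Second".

Second

Positions where the player to move wins (W) vs loses (L):
i:   0  1  2  3  4  5  6  7  8  9 10 11 12 13 14 15 16 17 18 19 20 21 22 23 24 25 26 27 28 29 30 31 32 33 34 35
     L  W  W  L  W  W  W  W  L  W  W  L  W  W  W  W  L  W  W  L  W  W  W  W  L  W  W  L  W  W  W  W  L  W  W  L
Position 35 is L, so the second player wins.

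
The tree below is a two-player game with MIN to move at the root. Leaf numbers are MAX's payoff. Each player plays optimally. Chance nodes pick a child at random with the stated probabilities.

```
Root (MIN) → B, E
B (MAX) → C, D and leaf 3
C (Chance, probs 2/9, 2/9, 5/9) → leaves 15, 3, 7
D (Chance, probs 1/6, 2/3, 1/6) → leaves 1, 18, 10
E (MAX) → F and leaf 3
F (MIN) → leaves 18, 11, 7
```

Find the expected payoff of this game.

7

C (Chance): 2/9·15 + 2/9·3 + 5/9·7 = 7.89
D (Chance): 1/6·1 + 2/3·18 + 1/6·10 = 13.83
B (MAX): max(7.89, 13.83, 3) = 13.83
F (MIN): min(18, 11, 7) = 7
E (MAX): max(7, 3) = 7
Root (MIN): min(13.83, 7) = 7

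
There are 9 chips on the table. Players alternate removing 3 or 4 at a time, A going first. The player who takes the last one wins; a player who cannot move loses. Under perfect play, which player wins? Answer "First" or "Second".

Second

W/L table (W = player to move can force a win):
i:   0  1  2  3  4  5  6  7  8  9
     L  L  L  W  W  W  W  L  L  L
Position 9 is L, so the second player wins.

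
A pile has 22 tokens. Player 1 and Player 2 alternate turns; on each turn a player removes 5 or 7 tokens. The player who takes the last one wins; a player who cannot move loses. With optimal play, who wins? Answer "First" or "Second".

Compute winning (W) and losing (L) positions by backward induction:
i:   0  1  2  3  4  5  6  7  8  9 10 11 12 13 14 15 16 17 18 19 20 21 22
     L  L  L  L  L  W  W  W  W  W  W  W  L  L  L  L  L  W  W  W  W  W  W
Position 22 is W, so the first player wins.

First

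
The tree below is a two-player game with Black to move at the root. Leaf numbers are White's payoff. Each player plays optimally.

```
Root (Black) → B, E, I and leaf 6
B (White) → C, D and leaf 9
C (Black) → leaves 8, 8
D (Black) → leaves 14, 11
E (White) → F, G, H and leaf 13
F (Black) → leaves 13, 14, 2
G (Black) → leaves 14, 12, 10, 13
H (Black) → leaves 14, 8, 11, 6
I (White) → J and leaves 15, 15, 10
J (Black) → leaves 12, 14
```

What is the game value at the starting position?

6

C (Black): min(8, 8) = 8
D (Black): min(14, 11) = 11
B (White): max(8, 11, 9) = 11
F (Black): min(13, 14, 2) = 2
G (Black): min(14, 12, 10, 13) = 10
H (Black): min(14, 8, 11, 6) = 6
E (White): max(2, 10, 6, 13) = 13
J (Black): min(12, 14) = 12
I (White): max(12, 15, 15, 10) = 15
Root (Black): min(11, 13, 15, 6) = 6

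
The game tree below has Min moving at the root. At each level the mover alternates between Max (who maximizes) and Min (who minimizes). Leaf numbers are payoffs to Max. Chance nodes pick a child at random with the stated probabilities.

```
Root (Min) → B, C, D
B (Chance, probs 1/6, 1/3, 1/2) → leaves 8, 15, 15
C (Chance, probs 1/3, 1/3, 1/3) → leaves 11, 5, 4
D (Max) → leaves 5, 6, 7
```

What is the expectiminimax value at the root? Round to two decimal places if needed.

B (Chance): 1/6·8 + 1/3·15 + 1/2·15 = 13.83
C (Chance): 1/3·11 + 1/3·5 + 1/3·4 = 6.67
D (Max): max(5, 6, 7) = 7
Root (Min): min(13.83, 6.67, 7) = 6.67

6.67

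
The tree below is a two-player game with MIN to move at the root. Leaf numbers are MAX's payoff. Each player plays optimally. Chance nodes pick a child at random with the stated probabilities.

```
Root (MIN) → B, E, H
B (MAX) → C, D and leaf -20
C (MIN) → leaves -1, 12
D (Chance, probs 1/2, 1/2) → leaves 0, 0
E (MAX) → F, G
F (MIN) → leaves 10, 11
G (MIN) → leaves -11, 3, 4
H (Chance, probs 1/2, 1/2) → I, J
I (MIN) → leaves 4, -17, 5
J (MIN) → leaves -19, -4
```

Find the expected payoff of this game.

C (MIN): min(-1, 12) = -1
D (Chance): 1/2·0 + 1/2·0 = 0
B (MAX): max(-1, 0, -20) = 0
F (MIN): min(10, 11) = 10
G (MIN): min(-11, 3, 4) = -11
E (MAX): max(10, -11) = 10
I (MIN): min(4, -17, 5) = -17
J (MIN): min(-19, -4) = -19
H (Chance): 1/2·-17 + 1/2·-19 = -18
Root (MIN): min(0, 10, -18) = -18

-18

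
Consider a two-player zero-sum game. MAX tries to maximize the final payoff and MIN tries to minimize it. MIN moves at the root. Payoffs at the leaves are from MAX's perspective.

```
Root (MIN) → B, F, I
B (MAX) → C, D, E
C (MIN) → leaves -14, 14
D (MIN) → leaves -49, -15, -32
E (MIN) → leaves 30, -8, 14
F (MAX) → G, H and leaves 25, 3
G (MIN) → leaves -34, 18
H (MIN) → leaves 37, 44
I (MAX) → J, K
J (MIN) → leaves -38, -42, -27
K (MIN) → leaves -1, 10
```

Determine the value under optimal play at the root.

-8

C (MIN): min(-14, 14) = -14
D (MIN): min(-49, -15, -32) = -49
E (MIN): min(30, -8, 14) = -8
B (MAX): max(-14, -49, -8) = -8
G (MIN): min(-34, 18) = -34
H (MIN): min(37, 44) = 37
F (MAX): max(-34, 37, 25, 3) = 37
J (MIN): min(-38, -42, -27) = -42
K (MIN): min(-1, 10) = -1
I (MAX): max(-42, -1) = -1
Root (MIN): min(-8, 37, -1) = -8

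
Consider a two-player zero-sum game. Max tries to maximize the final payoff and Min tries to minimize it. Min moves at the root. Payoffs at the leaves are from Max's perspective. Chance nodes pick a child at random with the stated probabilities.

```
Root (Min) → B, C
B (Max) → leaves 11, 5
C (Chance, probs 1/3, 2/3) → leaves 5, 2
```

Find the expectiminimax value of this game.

3

B (Max): max(11, 5) = 11
C (Chance): 1/3·5 + 2/3·2 = 3
Root (Min): min(11, 3) = 3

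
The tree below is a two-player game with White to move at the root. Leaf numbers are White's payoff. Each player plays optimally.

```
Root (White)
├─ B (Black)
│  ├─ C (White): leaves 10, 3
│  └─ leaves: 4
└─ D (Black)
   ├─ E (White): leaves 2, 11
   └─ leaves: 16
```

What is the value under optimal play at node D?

E: max(2, 11) = 11
D: min(11, 16) = 11

11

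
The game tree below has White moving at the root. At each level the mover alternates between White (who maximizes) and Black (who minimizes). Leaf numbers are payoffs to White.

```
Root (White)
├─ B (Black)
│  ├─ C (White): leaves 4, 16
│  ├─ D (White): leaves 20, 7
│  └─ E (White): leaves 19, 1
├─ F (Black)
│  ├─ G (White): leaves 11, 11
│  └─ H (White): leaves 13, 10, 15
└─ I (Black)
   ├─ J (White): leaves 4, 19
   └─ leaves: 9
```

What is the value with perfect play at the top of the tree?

16

C (White): max(4, 16) = 16
D (White): max(20, 7) = 20
E (White): max(19, 1) = 19
B (Black): min(16, 20, 19) = 16
G (White): max(11, 11) = 11
H (White): max(13, 10, 15) = 15
F (Black): min(11, 15) = 11
J (White): max(4, 19) = 19
I (Black): min(19, 9) = 9
Root (White): max(16, 11, 9) = 16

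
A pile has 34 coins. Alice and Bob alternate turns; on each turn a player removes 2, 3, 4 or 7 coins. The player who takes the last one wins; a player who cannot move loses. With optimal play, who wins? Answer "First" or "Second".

Mark each pile size as W (mover wins) or L (mover loses):
i:   0  1  2  3  4  5  6  7  8  9 10 11 12 13 14 15 16 17 18 19 20 21 22 23 24 25 26 27 28 29 30 31 32 33 34
     L  L  W  W  W  W  L  W  W  W  W  L  L  W  W  W  W  L  W  W  W  W  L  L  W  W  W  W  L  W  W  W  W  L  L
Position 34 is L, so the second player wins.

Second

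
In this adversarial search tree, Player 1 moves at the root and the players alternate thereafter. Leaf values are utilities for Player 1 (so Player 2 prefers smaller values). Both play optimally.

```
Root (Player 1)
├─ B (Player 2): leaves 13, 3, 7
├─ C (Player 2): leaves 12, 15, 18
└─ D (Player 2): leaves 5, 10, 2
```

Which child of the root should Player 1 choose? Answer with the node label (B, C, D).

C

B (Player 2): min(13, 3, 7) = 3
C (Player 2): min(12, 15, 18) = 12
D (Player 2): min(5, 10, 2) = 2
Root (Player 1): max(3, 12, 2) = 12
Player 1 picks the child with the highest value: C (value 12).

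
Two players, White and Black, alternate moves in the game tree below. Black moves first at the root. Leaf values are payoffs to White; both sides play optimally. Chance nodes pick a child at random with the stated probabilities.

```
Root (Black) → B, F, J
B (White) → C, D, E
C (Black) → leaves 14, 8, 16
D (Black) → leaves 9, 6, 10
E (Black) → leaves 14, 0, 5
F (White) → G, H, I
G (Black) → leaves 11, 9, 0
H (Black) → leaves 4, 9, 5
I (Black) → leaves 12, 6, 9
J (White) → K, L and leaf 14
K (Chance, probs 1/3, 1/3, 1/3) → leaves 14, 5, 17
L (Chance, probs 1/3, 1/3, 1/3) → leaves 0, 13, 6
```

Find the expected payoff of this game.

6

C (Black): min(14, 8, 16) = 8
D (Black): min(9, 6, 10) = 6
E (Black): min(14, 0, 5) = 0
B (White): max(8, 6, 0) = 8
G (Black): min(11, 9, 0) = 0
H (Black): min(4, 9, 5) = 4
I (Black): min(12, 6, 9) = 6
F (White): max(0, 4, 6) = 6
K (Chance): 1/3·14 + 1/3·5 + 1/3·17 = 12
L (Chance): 1/3·0 + 1/3·13 + 1/3·6 = 6.33
J (White): max(12, 6.33, 14) = 14
Root (Black): min(8, 6, 14) = 6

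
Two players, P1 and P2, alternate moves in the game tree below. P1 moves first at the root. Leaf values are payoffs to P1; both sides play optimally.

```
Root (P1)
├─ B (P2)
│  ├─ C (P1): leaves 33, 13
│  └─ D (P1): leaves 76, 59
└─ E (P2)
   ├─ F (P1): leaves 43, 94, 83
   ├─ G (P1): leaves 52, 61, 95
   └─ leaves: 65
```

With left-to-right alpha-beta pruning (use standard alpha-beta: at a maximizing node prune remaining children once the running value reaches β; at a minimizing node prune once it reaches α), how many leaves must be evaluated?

C [α=-∞,β=+∞]: v=33
D [α=-∞,β=33]: v=76 after child 1 ≥ β → β-cutoff, skip 1
B [α=-∞,β=+∞]: v=33
F [α=33,β=+∞]: v=94
G [α=33,β=94]: v=95
E [α=33,β=+∞]: v=65
Root [α=-∞,β=+∞]: v=65
Leaves evaluated: 10 of 11.

10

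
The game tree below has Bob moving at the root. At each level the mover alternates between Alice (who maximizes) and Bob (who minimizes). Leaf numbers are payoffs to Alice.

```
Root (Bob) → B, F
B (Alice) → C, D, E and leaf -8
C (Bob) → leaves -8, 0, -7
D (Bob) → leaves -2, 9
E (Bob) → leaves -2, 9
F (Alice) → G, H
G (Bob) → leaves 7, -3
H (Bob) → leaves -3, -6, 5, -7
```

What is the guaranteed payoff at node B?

C: min(-8, 0, -7) = -8
D: min(-2, 9) = -2
E: min(-2, 9) = -2
B: max(-8, -2, -2, -8) = -2

-2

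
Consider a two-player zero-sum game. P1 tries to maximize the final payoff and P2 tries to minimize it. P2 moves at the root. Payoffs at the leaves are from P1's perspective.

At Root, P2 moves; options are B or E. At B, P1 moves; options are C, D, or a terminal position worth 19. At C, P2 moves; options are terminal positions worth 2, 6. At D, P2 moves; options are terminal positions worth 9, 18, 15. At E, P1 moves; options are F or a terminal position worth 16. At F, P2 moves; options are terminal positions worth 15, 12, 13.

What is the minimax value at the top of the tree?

16

C (P2): min(2, 6) = 2
D (P2): min(9, 18, 15) = 9
B (P1): max(2, 9, 19) = 19
F (P2): min(15, 12, 13) = 12
E (P1): max(12, 16) = 16
Root (P2): min(19, 16) = 16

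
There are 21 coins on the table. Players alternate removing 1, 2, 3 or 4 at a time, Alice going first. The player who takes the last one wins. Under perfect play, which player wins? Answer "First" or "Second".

First

W/L table (W = player to move can force a win):
i:   0  1  2  3  4  5  6  7  8  9 10 11 12 13 14 15 16 17 18 19 20 21
     L  W  W  W  W  L  W  W  W  W  L  W  W  W  W  L  W  W  W  W  L  W
Position 21 is W, so the first player wins.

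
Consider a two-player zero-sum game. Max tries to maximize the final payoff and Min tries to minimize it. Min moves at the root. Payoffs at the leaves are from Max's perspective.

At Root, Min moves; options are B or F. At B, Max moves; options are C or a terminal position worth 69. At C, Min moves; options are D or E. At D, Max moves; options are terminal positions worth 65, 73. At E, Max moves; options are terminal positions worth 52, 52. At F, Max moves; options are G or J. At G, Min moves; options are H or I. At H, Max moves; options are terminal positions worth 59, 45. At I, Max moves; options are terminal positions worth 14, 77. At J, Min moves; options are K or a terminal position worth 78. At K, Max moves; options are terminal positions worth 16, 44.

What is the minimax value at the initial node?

D (Max): max(65, 73) = 73
E (Max): max(52, 52) = 52
C (Min): min(73, 52) = 52
B (Max): max(52, 69) = 69
H (Max): max(59, 45) = 59
I (Max): max(14, 77) = 77
G (Min): min(59, 77) = 59
K (Max): max(16, 44) = 44
J (Min): min(44, 78) = 44
F (Max): max(59, 44) = 59
Root (Min): min(69, 59) = 59

59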